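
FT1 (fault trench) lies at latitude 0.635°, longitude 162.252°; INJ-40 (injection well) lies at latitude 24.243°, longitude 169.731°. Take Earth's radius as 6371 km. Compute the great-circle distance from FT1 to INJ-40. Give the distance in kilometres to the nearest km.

Δφ = 23.6080°,  Δλ = 7.4790°
a = sin²(Δφ/2) + cos φ₁ cos φ₂ sin²(Δλ/2) = 0.045725
c = 2·arcsin(√a) = 0.430996 rad = 24.6942°
d = R·c = 6371 × 0.430996 = 2745.9 km

2746 km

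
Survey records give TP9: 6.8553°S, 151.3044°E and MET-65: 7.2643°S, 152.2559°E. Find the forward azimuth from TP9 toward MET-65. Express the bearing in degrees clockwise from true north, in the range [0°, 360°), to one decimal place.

113.5°

Δλ = 0.9515°
y = sin Δλ · cos φ₂ = 0.016473
x = cos φ₁ sin φ₂ − sin φ₁ cos φ₂ cos Δλ = -0.007155
θ = atan2(y, x) = 113.4769° → 113.4769° (mod 360°)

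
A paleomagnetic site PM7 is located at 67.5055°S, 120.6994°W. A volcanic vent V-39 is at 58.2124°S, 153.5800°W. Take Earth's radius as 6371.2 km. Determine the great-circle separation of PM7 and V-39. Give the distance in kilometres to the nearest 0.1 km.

Δφ = 9.2931°,  Δλ = -32.8806°
a = sin²(Δφ/2) + cos φ₁ cos φ₂ sin²(Δλ/2) = 0.022705
c = 2·arcsin(√a) = 0.302519 rad = 17.3330°
d = R·c = 6371.2 × 0.302519 = 1927.4 km

1927.4 km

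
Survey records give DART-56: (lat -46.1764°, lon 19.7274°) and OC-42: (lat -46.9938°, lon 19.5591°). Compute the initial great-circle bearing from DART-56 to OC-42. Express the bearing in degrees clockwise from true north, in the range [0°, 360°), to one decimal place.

Δλ = -0.1683°
y = sin Δλ · cos φ₂ = -0.002004
x = cos φ₁ sin φ₂ − sin φ₁ cos φ₂ cos Δλ = -0.014268
θ = atan2(y, x) = -172.0067° → 187.9933° (mod 360°)

188.0°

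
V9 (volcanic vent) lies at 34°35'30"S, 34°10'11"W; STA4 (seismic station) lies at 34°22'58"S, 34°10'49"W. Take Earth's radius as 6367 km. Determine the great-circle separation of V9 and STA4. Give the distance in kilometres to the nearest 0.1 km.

23.2 km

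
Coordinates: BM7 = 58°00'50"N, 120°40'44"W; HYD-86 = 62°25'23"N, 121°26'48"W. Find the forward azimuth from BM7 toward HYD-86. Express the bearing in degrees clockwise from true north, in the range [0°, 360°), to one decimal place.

BM7: φ = +58.01389°, λ = -120.67889°
HYD-86: φ = +62.42306°, λ = -121.44667°
Δλ = -0.7678°
y = sin Δλ · cos φ₂ = -0.006203
x = cos φ₁ sin φ₂ − sin φ₁ cos φ₂ cos Δλ = 0.076914
θ = atan2(y, x) = -4.6111° → 355.3889° (mod 360°)

355.4°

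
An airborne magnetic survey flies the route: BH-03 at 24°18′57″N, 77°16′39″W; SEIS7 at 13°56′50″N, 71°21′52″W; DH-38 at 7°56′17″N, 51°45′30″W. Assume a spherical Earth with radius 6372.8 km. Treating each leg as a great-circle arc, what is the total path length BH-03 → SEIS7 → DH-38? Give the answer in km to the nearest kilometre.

BH-03: φ = +24.31583°, λ = -77.27750°
SEIS7: φ = +13.94722°, λ = -71.36444°
DH-38: φ = +7.93806°, λ = -51.75833°
BH-03→SEIS7: c = 0.205473 rad, d = 1309.44 km
SEIS7→DH-38: c = 0.351738 rad, d = 2241.56 km
Total = 1309.44 + 2241.56 = 3551.00 km

3551 km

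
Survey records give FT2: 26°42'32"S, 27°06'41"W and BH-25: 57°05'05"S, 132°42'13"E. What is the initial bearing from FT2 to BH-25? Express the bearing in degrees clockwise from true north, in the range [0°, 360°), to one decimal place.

FT2: φ = -26.70889°, λ = -27.11139°
BH-25: φ = -57.08472°, λ = +132.70361°
Δλ = 159.8150°
y = sin Δλ · cos φ₂ = 0.187501
x = cos φ₁ sin φ₂ − sin φ₁ cos φ₂ cos Δλ = -0.979139
θ = atan2(y, x) = 169.1593° → 169.1593° (mod 360°)

169.2°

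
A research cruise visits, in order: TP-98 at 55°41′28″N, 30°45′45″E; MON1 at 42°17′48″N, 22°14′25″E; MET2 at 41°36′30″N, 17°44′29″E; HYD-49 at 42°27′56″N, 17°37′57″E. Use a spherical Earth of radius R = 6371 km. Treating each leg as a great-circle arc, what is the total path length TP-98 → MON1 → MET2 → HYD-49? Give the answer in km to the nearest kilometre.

2087 km

TP-98: φ = +55.69111°, λ = +30.76250°
MON1: φ = +42.29667°, λ = +22.24028°
MET2: φ = +41.60833°, λ = +17.74139°
HYD-49: φ = +42.46556°, λ = +17.63250°
TP-98→MON1: c = 0.252884 rad, d = 1611.12 km
MON1→MET2: c = 0.059611 rad, d = 379.78 km
MET2→HYD-49: c = 0.015028 rad, d = 95.74 km
Total = 1611.12 + 379.78 + 95.74 = 2086.65 km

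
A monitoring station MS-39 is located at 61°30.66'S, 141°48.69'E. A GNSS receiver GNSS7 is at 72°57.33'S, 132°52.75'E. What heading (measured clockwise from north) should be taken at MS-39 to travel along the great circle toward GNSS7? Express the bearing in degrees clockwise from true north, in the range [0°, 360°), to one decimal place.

192.7°

MS-39: φ = -61.51100°, λ = +141.81150°
GNSS7: φ = -72.95550°, λ = +132.87917°
Δλ = -8.9323°
y = sin Δλ · cos φ₂ = -0.045511
x = cos φ₁ sin φ₂ − sin φ₁ cos φ₂ cos Δλ = -0.201543
θ = atan2(y, x) = -167.2752° → 192.7248° (mod 360°)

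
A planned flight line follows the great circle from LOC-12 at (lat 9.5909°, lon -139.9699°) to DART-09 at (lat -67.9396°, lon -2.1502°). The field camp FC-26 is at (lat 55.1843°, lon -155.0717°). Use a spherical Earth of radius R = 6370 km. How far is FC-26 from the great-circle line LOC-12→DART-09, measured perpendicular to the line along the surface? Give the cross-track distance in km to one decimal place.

δ₁₃ = central angle LOC-12→FC-26 = 0.822620 rad  (haversine)
θ₁₃ = bearing LOC-12→FC-26 = 348.290°,  θ₁₂ = bearing LOC-12→DART-09 = 163.790°
dₓₜ = R·arcsin(sin δ₁₃ · sin(θ₁₃ − θ₁₂)) = 6370·arcsin(0.73293·sin(184.501°)) = -366.572 km
|dₓₜ| = 366.572 km

366.6 km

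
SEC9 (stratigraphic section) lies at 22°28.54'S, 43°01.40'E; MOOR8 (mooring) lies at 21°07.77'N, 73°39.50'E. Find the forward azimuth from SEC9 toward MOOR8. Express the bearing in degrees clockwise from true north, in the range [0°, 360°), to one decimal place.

36.6°

SEC9: φ = -22.47567°, λ = +43.02333°
MOOR8: φ = +21.12950°, λ = +73.65833°
Δλ = 30.6350°
y = sin Δλ · cos φ₂ = 0.475308
x = cos φ₁ sin φ₂ − sin φ₁ cos φ₂ cos Δλ = 0.639916
θ = atan2(y, x) = 36.6037° → 36.6037° (mod 360°)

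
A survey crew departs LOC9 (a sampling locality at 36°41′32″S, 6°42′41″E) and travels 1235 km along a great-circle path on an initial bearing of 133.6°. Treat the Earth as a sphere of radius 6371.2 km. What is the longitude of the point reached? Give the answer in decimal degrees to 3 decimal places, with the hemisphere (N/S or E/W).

17.866°E

LOC9: φ = -36.69222°, λ = +6.71139°
δ = d/R = 1235/6371.2 = 0.193841 rad
φ₂ = arcsin(sin φ₁ cos δ + cos φ₁ sin δ cos θ)
   = arcsin(-0.59752·0.98127 + 0.80186·0.19263·-0.68962) = -43.85576°
λ₂ = λ₁ + atan2(sin θ sin δ cos φ₁, cos δ − sin φ₁ sin φ₂) = 17.86579°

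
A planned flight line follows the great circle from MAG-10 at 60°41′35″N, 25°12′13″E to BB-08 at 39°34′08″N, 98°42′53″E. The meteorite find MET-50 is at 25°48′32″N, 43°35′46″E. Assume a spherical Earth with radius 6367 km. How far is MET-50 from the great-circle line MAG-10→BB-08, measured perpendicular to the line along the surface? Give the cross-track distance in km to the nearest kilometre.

MAG-10: φ = +60.69306°, λ = +25.20361°
BB-08: φ = +39.56889°, λ = +98.71472°
MET-50: φ = +25.80889°, λ = +43.59611°
δ₁₃ = central angle MAG-10→MET-50 = 0.647159 rad  (haversine)
θ₁₃ = bearing MAG-10→MET-50 = 151.893°,  θ₁₂ = bearing MAG-10→BB-08 = 80.702°
dₓₜ = R·arcsin(sin δ₁₃ · sin(θ₁₃ − θ₁₂)) = 6367·arcsin(0.60292·sin(71.191°)) = 3867.243 km
|dₓₜ| = 3867.243 km

3867 km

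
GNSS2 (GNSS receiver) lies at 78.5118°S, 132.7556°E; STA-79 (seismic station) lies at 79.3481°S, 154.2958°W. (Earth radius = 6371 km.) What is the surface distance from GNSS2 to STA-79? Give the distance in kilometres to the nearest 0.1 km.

1459.5 km

Δφ = -0.8363°,  Δλ = 72.9486°
a = sin²(Δφ/2) + cos φ₁ cos φ₂ sin²(Δλ/2) = 0.013063
c = 2·arcsin(√a) = 0.229086 rad = 13.1257°
d = R·c = 6371 × 0.229086 = 1459.5 km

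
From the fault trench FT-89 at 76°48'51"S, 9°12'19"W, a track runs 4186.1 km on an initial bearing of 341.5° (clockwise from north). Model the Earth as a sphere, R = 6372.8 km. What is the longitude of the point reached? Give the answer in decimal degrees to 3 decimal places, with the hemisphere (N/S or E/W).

FT-89: φ = -76.81417°, λ = -9.20528°
δ = d/R = 4186.1/6372.8 = 0.656870 rad
φ₂ = arcsin(sin φ₁ cos δ + cos φ₁ sin δ cos θ)
   = arcsin(-0.97364·0.79191 + 0.22811·0.61064·0.94832) = -39.71237°
λ₂ = λ₁ + atan2(sin θ sin δ cos φ₁, cos δ − sin φ₁ sin φ₂) = -23.79388°

23.794°W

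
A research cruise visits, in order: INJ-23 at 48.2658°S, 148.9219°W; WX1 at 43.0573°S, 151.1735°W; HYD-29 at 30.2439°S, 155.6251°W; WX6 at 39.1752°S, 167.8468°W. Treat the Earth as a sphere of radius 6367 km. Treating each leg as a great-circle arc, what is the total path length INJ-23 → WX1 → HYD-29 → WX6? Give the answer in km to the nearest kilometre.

INJ-23→WX1: c = 0.094952 rad, d = 604.56 km
WX1→HYD-29: c = 0.232066 rad, d = 1477.57 km
HYD-29→WX6: c = 0.234215 rad, d = 1491.24 km
Total = 604.56 + 1477.57 + 1491.24 = 3573.37 km

3573 km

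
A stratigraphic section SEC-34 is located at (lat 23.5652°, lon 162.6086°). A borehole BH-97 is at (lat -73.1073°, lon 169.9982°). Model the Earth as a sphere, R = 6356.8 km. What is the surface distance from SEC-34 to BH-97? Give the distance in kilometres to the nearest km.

Δφ = -96.6725°,  Δλ = 7.3896°
a = sin²(Δφ/2) + cos φ₁ cos φ₂ sin²(Δλ/2) = 0.559203
c = 2·arcsin(√a) = 1.689481 rad = 96.8001°
d = R·c = 6356.8 × 1.689481 = 10739.7 km

10740 km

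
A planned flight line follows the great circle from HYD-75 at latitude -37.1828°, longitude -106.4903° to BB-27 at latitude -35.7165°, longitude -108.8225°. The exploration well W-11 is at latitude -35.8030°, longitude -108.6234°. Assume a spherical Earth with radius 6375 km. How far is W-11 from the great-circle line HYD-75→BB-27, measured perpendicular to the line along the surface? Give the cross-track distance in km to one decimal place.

δ₁₃ = central angle HYD-75→W-11 = 0.038414 rad  (haversine)
θ₁₃ = bearing HYD-75→W-11 = 308.182°,  θ₁₂ = bearing HYD-75→BB-27 = 307.314°
dₓₜ = R·arcsin(sin δ₁₃ · sin(θ₁₃ − θ₁₂)) = 6375·arcsin(0.03840·sin(0.868°)) = 3.708 km
|dₓₜ| = 3.708 km

3.7 km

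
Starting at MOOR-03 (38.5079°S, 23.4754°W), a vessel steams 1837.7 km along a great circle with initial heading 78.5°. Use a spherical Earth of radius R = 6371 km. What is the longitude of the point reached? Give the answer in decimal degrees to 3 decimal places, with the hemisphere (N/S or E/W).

δ = d/R = 1837.7/6371 = 0.288448 rad
φ₂ = arcsin(sin φ₁ cos δ + cos φ₁ sin δ cos θ)
   = arcsin(-0.62262·0.95869 + 0.78252·0.28446·0.19937) = -33.54011°
λ₂ = λ₁ + atan2(sin θ sin δ cos φ₁, cos δ − sin φ₁ sin φ₂) = -3.93704°

3.937°W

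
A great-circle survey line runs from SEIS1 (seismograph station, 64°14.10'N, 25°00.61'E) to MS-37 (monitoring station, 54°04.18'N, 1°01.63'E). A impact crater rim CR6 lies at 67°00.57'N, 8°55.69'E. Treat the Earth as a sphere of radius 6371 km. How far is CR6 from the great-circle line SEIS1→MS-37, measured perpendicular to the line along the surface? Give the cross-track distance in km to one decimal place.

SEIS1: φ = +64.23500°, λ = +25.01017°
MS-37: φ = +54.06967°, λ = +1.02717°
CR6: φ = +67.00950°, λ = +8.92817°
δ₁₃ = central angle SEIS1→CR6 = 0.125111 rad  (haversine)
θ₁₃ = bearing SEIS1→CR6 = 299.882°,  θ₁₂ = bearing SEIS1→MS-37 = 241.248°
dₓₜ = R·arcsin(sin δ₁₃ · sin(θ₁₃ − θ₁₂)) = 6371·arcsin(0.12479·sin(58.634°)) = 680.119 km
|dₓₜ| = 680.119 km

680.1 km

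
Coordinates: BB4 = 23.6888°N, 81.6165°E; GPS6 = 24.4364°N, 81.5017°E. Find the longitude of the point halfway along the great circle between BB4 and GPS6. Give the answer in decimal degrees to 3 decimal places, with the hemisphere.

Bx = cos φ₂ cos Δλ = 0.910419,  By = cos φ₂ sin Δλ = -0.001824
φₘ = atan2(sin φ₁ + sin φ₂, √((cos φ₁ + Bx)² + By²)) = 24.06261°
λₘ = λ₁ + atan2(By, cos φ₁ + Bx) = 81.55927°

81.559°E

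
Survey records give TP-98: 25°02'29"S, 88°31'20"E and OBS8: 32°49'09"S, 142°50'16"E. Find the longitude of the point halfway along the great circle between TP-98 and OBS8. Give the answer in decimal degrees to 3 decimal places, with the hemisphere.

114.576°E

TP-98: φ = -25.04139°, λ = +88.52222°
OBS8: φ = -32.81917°, λ = +142.83778°
Bx = cos φ₂ cos Δλ = 0.490214,  By = cos φ₂ sin Δλ = 0.682596
φₘ = atan2(sin φ₁ + sin φ₂, √((cos φ₁ + Bx)² + By²)) = -31.84400°
λₘ = λ₁ + atan2(By, cos φ₁ + Bx) = 114.57577°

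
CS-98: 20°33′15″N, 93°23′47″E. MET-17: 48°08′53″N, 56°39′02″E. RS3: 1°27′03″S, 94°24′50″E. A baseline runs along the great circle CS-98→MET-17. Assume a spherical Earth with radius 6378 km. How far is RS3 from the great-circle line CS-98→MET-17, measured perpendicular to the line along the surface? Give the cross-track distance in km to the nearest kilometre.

CS-98: φ = +20.55417°, λ = +93.39639°
MET-17: φ = +48.14806°, λ = +56.65056°
RS3: φ = -1.45083°, λ = +94.41389°
δ₁₃ = central angle CS-98→RS3 = 0.384453 rad  (haversine)
θ₁₃ = bearing CS-98→RS3 = 177.287°,  θ₁₂ = bearing CS-98→MET-17 = 321.937°
dₓₜ = R·arcsin(sin δ₁₃ · sin(θ₁₃ − θ₁₂)) = 6378·arcsin(0.37505·sin(-144.650°)) = -1395.102 km
|dₓₜ| = 1395.102 km

1395 km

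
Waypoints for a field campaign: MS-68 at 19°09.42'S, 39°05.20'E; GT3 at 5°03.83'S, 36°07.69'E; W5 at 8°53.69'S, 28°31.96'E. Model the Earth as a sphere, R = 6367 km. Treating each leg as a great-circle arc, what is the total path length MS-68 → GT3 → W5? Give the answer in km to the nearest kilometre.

2538 km

MS-68: φ = -19.15700°, λ = +39.08667°
GT3: φ = -5.06383°, λ = +36.12817°
W5: φ = -8.89483°, λ = +28.53267°
MS-68→GT3: c = 0.251071 rad, d = 1598.57 km
GT3→W5: c = 0.147574 rad, d = 939.60 km
Total = 1598.57 + 939.60 = 2538.17 km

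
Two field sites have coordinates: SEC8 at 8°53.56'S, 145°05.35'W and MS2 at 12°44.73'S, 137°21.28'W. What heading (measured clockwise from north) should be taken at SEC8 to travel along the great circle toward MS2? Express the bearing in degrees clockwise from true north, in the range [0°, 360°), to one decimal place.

117.6°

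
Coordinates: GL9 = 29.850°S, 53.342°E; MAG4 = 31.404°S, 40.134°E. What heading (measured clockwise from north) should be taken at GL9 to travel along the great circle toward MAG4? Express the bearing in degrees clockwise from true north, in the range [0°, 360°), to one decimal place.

258.9°

Δλ = -13.2080°
y = sin Δλ · cos φ₂ = -0.195017
x = cos φ₁ sin φ₂ − sin φ₁ cos φ₂ cos Δλ = -0.038357
θ = atan2(y, x) = -101.1272° → 258.8728° (mod 360°)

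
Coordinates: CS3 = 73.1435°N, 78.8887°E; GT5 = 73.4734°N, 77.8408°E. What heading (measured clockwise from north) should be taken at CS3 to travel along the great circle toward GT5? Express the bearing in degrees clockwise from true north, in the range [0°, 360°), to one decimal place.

318.1°

Δλ = -1.0479°
y = sin Δλ · cos φ₂ = -0.005202
x = cos φ₁ sin φ₂ − sin φ₁ cos φ₂ cos Δλ = 0.005803
θ = atan2(y, x) = -41.8740° → 318.1260° (mod 360°)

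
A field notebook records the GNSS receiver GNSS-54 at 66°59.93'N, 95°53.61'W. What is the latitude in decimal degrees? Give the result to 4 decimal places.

66.9988°N

66° + 59.93′/60 = 66 + 0.99883 = 66.9988°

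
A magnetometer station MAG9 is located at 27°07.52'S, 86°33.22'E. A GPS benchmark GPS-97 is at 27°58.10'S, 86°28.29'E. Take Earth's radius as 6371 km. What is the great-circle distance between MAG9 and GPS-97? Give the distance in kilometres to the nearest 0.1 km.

MAG9: φ = -27.12533°, λ = +86.55367°
GPS-97: φ = -27.96833°, λ = +86.47150°
Δφ = -0.8430°,  Δλ = -0.0822°
a = sin²(Δφ/2) + cos φ₁ cos φ₂ sin²(Δλ/2) = 0.000055
c = 2·arcsin(√a) = 0.014768 rad = 0.8461°
d = R·c = 6371 × 0.014768 = 94.1 km

94.1 km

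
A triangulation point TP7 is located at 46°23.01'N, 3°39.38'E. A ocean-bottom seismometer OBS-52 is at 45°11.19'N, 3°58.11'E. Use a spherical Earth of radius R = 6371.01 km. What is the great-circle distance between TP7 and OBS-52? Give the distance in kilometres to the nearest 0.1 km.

TP7: φ = +46.38350°, λ = +3.65633°
OBS-52: φ = +45.18650°, λ = +3.96850°
Δφ = -1.1970°,  Δλ = 0.3122°
a = sin²(Δφ/2) + cos φ₁ cos φ₂ sin²(Δλ/2) = 0.000113
c = 2·arcsin(√a) = 0.021234 rad = 1.2166°
d = R·c = 6371.01 × 0.021234 = 135.3 km

135.3 km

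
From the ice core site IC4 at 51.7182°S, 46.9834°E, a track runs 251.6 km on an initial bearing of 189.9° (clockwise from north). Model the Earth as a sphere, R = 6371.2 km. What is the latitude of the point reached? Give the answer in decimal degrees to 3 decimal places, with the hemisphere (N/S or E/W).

53.945°S

δ = d/R = 251.6/6371.2 = 0.039490 rad
φ₂ = arcsin(sin φ₁ cos δ + cos φ₁ sin δ cos θ)
   = arcsin(-0.78497·0.99922 + 0.61953·0.03948·-0.98511) = -53.94535°
λ₂ = λ₁ + atan2(sin θ sin δ cos φ₁, cos δ − sin φ₁ sin φ₂) = 46.32260°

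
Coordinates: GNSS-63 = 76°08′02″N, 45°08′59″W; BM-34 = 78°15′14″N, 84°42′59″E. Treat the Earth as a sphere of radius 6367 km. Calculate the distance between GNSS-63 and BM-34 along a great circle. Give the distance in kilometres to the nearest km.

2576 km

GNSS-63: φ = +76.13389°, λ = -45.14972°
BM-34: φ = +78.25389°, λ = +84.71639°
Δφ = 2.1200°,  Δλ = 129.8661°
a = sin²(Δφ/2) + cos φ₁ cos φ₂ sin²(Δλ/2) = 0.040372
c = 2·arcsin(√a) = 0.404612 rad = 23.1825°
d = R·c = 6367 × 0.404612 = 2576.2 km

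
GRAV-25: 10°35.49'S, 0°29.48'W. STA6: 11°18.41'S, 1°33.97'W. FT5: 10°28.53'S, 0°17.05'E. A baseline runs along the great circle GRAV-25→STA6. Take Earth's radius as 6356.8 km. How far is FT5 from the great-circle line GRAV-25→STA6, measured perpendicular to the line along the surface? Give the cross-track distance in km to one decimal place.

GRAV-25: φ = -10.59150°, λ = -0.49133°
STA6: φ = -11.30683°, λ = -1.56617°
FT5: φ = -10.47550°, λ = +0.28417°
δ₁₃ = central angle GRAV-25→FT5 = 0.013460 rad  (haversine)
θ₁₃ = bearing GRAV-25→FT5 = 81.420°,  θ₁₂ = bearing GRAV-25→STA6 = 235.767°
dₓₜ = R·arcsin(sin δ₁₃ · sin(θ₁₃ − θ₁₂)) = 6356.8·arcsin(0.01346·sin(-154.347°)) = -37.041 km
|dₓₜ| = 37.041 km

37.0 km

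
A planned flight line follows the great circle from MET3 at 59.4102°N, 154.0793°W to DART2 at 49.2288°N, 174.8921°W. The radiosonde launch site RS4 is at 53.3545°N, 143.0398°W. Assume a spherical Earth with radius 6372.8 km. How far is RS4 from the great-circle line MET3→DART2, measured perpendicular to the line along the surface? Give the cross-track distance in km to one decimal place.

δ₁₃ = central angle MET3→RS4 = 0.149811 rad  (haversine)
θ₁₃ = bearing MET3→RS4 = 130.025°,  θ₁₂ = bearing MET3→DART2 = 238.880°
dₓₜ = R·arcsin(sin δ₁₃ · sin(θ₁₃ − θ₁₂)) = 6372.8·arcsin(0.14925·sin(-108.855°)) = -903.131 km
|dₓₜ| = 903.131 km

903.1 km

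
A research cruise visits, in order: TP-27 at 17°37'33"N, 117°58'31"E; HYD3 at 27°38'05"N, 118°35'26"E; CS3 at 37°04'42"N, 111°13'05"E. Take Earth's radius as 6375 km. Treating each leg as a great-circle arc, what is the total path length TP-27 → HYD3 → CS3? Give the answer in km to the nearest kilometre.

2373 km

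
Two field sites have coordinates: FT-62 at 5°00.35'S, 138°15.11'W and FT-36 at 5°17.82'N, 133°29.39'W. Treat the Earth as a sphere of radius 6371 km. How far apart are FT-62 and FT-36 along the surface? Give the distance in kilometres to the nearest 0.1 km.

FT-62: φ = -5.00583°, λ = -138.25183°
FT-36: φ = +5.29700°, λ = -133.48983°
Δφ = 10.3028°,  Δλ = 4.7620°
a = sin²(Δφ/2) + cos φ₁ cos φ₂ sin²(Δλ/2) = 0.009774
c = 2·arcsin(√a) = 0.198050 rad = 11.3474°
d = R·c = 6371 × 0.198050 = 1261.8 km

1261.8 km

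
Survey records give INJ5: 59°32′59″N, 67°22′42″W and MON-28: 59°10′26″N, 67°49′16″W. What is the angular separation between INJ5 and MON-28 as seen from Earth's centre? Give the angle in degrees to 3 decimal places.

INJ5: φ = +59.54972°, λ = -67.37833°
MON-28: φ = +59.17389°, λ = -67.82111°
Δφ = -0.3758°,  Δλ = -0.4428°
a = sin²(Δφ/2) + cos φ₁ cos φ₂ sin²(Δλ/2) = 0.000015
c = 2·arcsin(√a) = 0.007651 rad = 0.4384°

0.438°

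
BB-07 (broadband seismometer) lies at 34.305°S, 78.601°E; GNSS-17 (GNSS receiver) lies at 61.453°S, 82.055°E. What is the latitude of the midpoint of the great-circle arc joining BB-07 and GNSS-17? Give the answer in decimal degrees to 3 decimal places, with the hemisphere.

Bx = cos φ₂ cos Δλ = 0.477011,  By = cos φ₂ sin Δλ = 0.028791
φₘ = atan2(sin φ₁ + sin φ₂, √((cos φ₁ + Bx)² + By²)) = -47.89103°
λₘ = λ₁ + atan2(By, cos φ₁ + Bx) = 79.86673°

47.891°S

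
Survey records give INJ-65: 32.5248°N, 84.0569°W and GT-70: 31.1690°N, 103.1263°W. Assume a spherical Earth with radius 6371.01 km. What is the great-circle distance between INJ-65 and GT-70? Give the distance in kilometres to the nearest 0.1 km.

Δφ = -1.3558°,  Δλ = -19.0694°
a = sin²(Δφ/2) + cos φ₁ cos φ₂ sin²(Δλ/2) = 0.019935
c = 2·arcsin(√a) = 0.283330 rad = 16.2336°
d = R·c = 6371.01 × 0.283330 = 1805.1 km

1805.1 km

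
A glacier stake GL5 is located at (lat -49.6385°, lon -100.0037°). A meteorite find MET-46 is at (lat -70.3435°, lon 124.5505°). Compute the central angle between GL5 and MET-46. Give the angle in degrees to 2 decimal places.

55.78°

Δφ = -20.7050°,  Δλ = -135.4458°
a = sin²(Δφ/2) + cos φ₁ cos φ₂ sin²(Δλ/2) = 0.218831
c = 2·arcsin(√a) = 0.973585 rad = 55.7823°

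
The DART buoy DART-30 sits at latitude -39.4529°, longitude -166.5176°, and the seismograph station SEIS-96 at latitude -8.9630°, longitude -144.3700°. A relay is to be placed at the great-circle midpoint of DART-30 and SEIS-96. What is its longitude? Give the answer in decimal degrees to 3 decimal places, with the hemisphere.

154.070°W

Bx = cos φ₂ cos Δλ = 0.914906,  By = cos φ₂ sin Δλ = 0.372390
φₘ = atan2(sin φ₁ + sin φ₂, √((cos φ₁ + Bx)² + By²)) = -24.60696°
λₘ = λ₁ + atan2(By, cos φ₁ + Bx) = -154.07006°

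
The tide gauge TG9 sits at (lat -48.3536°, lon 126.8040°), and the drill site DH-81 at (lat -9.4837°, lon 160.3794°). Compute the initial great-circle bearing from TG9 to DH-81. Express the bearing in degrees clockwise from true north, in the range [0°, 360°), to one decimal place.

47.2°

Δλ = 33.5754°
y = sin Δλ · cos φ₂ = 0.545475
x = cos φ₁ sin φ₂ − sin φ₁ cos φ₂ cos Δλ = 0.504584
θ = atan2(y, x) = 47.2301° → 47.2301° (mod 360°)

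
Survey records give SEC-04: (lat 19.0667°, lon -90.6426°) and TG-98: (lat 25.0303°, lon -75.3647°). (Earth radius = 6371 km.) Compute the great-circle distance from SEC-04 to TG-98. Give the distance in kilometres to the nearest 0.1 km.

1706.9 km

Δφ = 5.9636°,  Δλ = 15.2779°
a = sin²(Δφ/2) + cos φ₁ cos φ₂ sin²(Δλ/2) = 0.017838
c = 2·arcsin(√a) = 0.267922 rad = 15.3508°
d = R·c = 6371 × 0.267922 = 1706.9 km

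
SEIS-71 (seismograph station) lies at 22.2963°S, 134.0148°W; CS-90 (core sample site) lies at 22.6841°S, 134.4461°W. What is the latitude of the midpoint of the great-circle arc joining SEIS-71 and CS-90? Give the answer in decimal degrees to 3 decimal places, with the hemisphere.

Bx = cos φ₂ cos Δλ = 0.922619,  By = cos φ₂ sin Δλ = -0.006945
φₘ = atan2(sin φ₁ + sin φ₂, √((cos φ₁ + Bx)² + By²)) = -22.49034°
λₘ = λ₁ + atan2(By, cos φ₁ + Bx) = -134.23015°

22.490°S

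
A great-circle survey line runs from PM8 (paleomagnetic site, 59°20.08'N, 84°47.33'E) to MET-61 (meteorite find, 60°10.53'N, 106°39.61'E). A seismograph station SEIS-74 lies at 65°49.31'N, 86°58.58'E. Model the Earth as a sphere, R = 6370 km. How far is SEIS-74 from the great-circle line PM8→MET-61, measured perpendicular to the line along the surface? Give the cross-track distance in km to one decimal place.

PM8: φ = +59.33467°, λ = +84.78883°
MET-61: φ = +60.17550°, λ = +106.66017°
SEIS-74: φ = +65.82183°, λ = +86.97633°
δ₁₃ = central angle PM8→SEIS-74 = 0.114562 rad  (haversine)
θ₁₃ = bearing PM8→SEIS-74 = 7.860°,  θ₁₂ = bearing PM8→MET-61 = 76.212°
dₓₜ = R·arcsin(sin δ₁₃ · sin(θ₁₃ − θ₁₂)) = 6370·arcsin(0.11431·sin(-68.351°)) = -678.082 km
|dₓₜ| = 678.082 km

678.1 km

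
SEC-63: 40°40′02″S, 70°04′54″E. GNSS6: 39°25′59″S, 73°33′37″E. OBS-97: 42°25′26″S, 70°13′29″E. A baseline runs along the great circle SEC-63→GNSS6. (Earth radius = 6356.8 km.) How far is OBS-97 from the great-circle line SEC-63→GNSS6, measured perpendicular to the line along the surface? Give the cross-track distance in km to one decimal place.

183.1 km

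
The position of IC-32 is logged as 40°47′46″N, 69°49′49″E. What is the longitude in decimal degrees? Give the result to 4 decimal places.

69.8303°E

69° + 49′/60 + 49″/3600 = 69 + 0.81667 + 0.01361 = 69.8303°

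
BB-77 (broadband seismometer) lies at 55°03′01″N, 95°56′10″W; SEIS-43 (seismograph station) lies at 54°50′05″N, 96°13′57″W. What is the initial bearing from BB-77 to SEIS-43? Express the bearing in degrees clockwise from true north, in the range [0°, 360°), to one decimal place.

BB-77: φ = +55.05028°, λ = -95.93611°
SEIS-43: φ = +54.83472°, λ = -96.23250°
Δλ = -0.2964°
y = sin Δλ · cos φ₂ = -0.002979
x = cos φ₁ sin φ₂ − sin φ₁ cos φ₂ cos Δλ = -0.003756
θ = atan2(y, x) = -141.5770° → 218.4230° (mod 360°)

218.4°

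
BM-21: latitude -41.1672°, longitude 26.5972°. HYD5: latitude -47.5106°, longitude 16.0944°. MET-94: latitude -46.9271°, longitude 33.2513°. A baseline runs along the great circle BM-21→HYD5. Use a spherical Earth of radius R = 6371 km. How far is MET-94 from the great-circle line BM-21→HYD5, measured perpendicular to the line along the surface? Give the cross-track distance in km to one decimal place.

δ₁₃ = central angle BM-21→MET-94 = 0.130568 rad  (haversine)
θ₁₃ = bearing BM-21→MET-94 = 142.569°,  θ₁₂ = bearing BM-21→HYD5 = 226.233°
dₓₜ = R·arcsin(sin δ₁₃ · sin(θ₁₃ − θ₁₂)) = 6371·arcsin(0.13020·sin(-83.664°)) = -826.739 km
|dₓₜ| = 826.739 km

826.7 km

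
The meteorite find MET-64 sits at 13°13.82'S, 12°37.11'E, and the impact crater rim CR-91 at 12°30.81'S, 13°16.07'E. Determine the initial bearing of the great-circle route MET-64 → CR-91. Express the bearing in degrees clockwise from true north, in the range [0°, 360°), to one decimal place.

MET-64: φ = -13.23033°, λ = +12.61850°
CR-91: φ = -12.51350°, λ = +13.26783°
Δλ = 0.6493°
y = sin Δλ · cos φ₂ = 0.011064
x = cos φ₁ sin φ₂ − sin φ₁ cos φ₂ cos Δλ = 0.012496
θ = atan2(y, x) = 41.5197° → 41.5197° (mod 360°)

41.5°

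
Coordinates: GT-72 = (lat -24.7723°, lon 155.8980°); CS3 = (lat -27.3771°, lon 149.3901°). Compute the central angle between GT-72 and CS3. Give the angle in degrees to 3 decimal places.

6.398°

Δφ = -2.6048°,  Δλ = -6.5079°
a = sin²(Δφ/2) + cos φ₁ cos φ₂ sin²(Δλ/2) = 0.003114
c = 2·arcsin(√a) = 0.111671 rad = 6.3983°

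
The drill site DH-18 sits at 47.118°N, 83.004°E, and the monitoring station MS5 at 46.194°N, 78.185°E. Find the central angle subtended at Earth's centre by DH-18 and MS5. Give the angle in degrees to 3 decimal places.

Δφ = -0.9240°,  Δλ = -4.8190°
a = sin²(Δφ/2) + cos φ₁ cos φ₂ sin²(Δλ/2) = 0.000898
c = 2·arcsin(√a) = 0.059928 rad = 3.4336°

3.434°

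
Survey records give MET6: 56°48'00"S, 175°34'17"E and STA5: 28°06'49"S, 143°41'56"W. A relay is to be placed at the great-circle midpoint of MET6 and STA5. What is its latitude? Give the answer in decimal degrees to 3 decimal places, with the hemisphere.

MET6: φ = -56.80000°, λ = +175.57139°
STA5: φ = -28.11361°, λ = -143.69889°
Bx = cos φ₂ cos Δλ = 0.668387,  By = cos φ₂ sin Δλ = 0.575507
φₘ = atan2(sin φ₁ + sin φ₂, √((cos φ₁ + Bx)² + By²)) = -44.19497°
λₘ = λ₁ + atan2(By, cos φ₁ + Bx) = -159.10050°

44.195°S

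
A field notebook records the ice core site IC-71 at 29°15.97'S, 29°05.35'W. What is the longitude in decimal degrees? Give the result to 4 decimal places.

29.0892°W

29° + 5.35′/60 = 29 + 0.08917 = 29.0892°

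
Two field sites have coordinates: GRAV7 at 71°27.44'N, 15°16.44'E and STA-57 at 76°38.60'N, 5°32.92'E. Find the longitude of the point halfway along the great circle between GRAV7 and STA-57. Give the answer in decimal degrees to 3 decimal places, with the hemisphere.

11.184°E

GRAV7: φ = +71.45733°, λ = +15.27400°
STA-57: φ = +76.64333°, λ = +5.54867°
Bx = cos φ₂ cos Δλ = 0.227692,  By = cos φ₂ sin Δλ = -0.039024
φₘ = atan2(sin φ₁ + sin φ₂, √((cos φ₁ + Bx)² + By²)) = 74.10346°
λₘ = λ₁ + atan2(By, cos φ₁ + Bx) = 11.18368°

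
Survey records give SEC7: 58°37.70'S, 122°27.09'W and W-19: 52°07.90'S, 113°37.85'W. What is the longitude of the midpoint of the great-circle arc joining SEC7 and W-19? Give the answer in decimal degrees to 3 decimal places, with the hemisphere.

SEC7: φ = -58.62833°, λ = -122.45150°
W-19: φ = -52.13167°, λ = -113.63083°
Bx = cos φ₂ cos Δλ = 0.606589,  By = cos φ₂ sin Δλ = 0.094129
φₘ = atan2(sin φ₁ + sin φ₂, √((cos φ₁ + Bx)² + By²)) = -55.45886°
λₘ = λ₁ + atan2(By, cos φ₁ + Bx) = -117.67788°

117.678°W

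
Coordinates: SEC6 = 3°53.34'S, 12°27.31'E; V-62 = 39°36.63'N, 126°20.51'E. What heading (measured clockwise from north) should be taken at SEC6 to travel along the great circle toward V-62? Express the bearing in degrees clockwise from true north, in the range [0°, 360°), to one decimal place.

48.9°

SEC6: φ = -3.88900°, λ = +12.45517°
V-62: φ = +39.61050°, λ = +126.34183°
Δλ = 113.8867°
y = sin Δλ · cos φ₂ = 0.704411
x = cos φ₁ sin φ₂ − sin φ₁ cos φ₂ cos Δλ = 0.614939
θ = atan2(y, x) = 48.8796° → 48.8796° (mod 360°)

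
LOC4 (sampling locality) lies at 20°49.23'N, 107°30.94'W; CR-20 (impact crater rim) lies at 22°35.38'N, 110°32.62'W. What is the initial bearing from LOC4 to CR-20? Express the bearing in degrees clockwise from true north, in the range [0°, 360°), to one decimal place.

302.7°

LOC4: φ = +20.82050°, λ = -107.51567°
CR-20: φ = +22.58967°, λ = -110.54367°
Δλ = -3.0280°
y = sin Δλ · cos φ₂ = -0.048771
x = cos φ₁ sin φ₂ − sin φ₁ cos φ₂ cos Δλ = 0.031331
θ = atan2(y, x) = -57.2830° → 302.7170° (mod 360°)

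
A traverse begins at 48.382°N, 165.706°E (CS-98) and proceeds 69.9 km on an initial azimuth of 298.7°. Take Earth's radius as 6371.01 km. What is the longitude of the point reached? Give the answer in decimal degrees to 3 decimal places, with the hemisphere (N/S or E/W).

164.871°E

δ = d/R = 69.9/6371.01 = 0.010972 rad
φ₂ = arcsin(sin φ₁ cos δ + cos φ₁ sin δ cos θ)
   = arcsin(0.74759·0.99994 + 0.66416·0.01097·0.48022) = 48.68087°
λ₂ = λ₁ + atan2(sin θ sin δ cos φ₁, cos δ − sin φ₁ sin φ₂) = 164.87086°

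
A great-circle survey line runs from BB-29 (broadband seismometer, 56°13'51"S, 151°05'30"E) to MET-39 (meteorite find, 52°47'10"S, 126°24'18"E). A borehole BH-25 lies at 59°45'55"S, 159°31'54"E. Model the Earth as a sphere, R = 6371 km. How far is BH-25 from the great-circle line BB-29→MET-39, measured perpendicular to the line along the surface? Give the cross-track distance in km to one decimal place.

BB-29: φ = -56.23083°, λ = +151.09167°
MET-39: φ = -52.78611°, λ = +126.40500°
BH-25: φ = -59.76528°, λ = +159.53167°
δ₁₃ = central angle BB-29→BH-25 = 0.099372 rad  (haversine)
θ₁₃ = bearing BB-29→BH-25 = 131.844°,  θ₁₂ = bearing BB-29→MET-39 = 273.203°
dₓₜ = R·arcsin(sin δ₁₃ · sin(θ₁₃ − θ₁₂)) = 6371·arcsin(0.09921·sin(-141.360°)) = -394.928 km
|dₓₜ| = 394.928 km

394.9 km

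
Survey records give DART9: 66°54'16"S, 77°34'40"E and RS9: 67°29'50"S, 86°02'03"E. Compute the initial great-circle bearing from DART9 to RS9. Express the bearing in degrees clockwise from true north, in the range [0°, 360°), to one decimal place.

DART9: φ = -66.90444°, λ = +77.57778°
RS9: φ = -67.49722°, λ = +86.03417°
Δλ = 8.4564°
y = sin Δλ · cos φ₂ = 0.056283
x = cos φ₁ sin φ₂ − sin φ₁ cos φ₂ cos Δλ = -0.014173
θ = atan2(y, x) = 104.1345° → 104.1345° (mod 360°)

104.1°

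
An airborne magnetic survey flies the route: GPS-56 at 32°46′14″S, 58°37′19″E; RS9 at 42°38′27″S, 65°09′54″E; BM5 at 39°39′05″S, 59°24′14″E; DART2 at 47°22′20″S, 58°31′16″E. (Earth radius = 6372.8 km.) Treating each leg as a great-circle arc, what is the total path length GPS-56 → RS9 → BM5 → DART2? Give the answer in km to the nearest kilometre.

2686 km

GPS-56: φ = -32.77056°, λ = +58.62194°
RS9: φ = -42.64083°, λ = +65.16500°
BM5: φ = -39.65139°, λ = +59.40389°
DART2: φ = -47.37222°, λ = +58.52111°
GPS-56→RS9: c = 0.194370 rad, d = 1238.68 km
RS9→BM5: c = 0.091919 rad, d = 585.78 km
BM5→DART2: c = 0.135214 rad, d = 861.69 km
Total = 1238.68 + 585.78 + 861.69 = 2686.15 km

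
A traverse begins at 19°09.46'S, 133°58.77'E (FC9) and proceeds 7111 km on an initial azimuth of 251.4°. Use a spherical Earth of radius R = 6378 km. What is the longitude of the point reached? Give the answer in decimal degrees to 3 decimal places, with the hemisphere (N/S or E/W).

FC9: φ = -19.15767°, λ = +133.97950°
δ = d/R = 7111/6378 = 1.114926 rad
φ₂ = arcsin(sin φ₁ cos δ + cos φ₁ sin δ cos θ)
   = arcsin(-0.32817·0.44024 + 0.94462·0.89788·-0.31896) = -24.51935°
λ₂ = λ₁ + atan2(sin θ sin δ cos φ₁, cos δ − sin φ₁ sin φ₂) = 64.69838°

64.698°E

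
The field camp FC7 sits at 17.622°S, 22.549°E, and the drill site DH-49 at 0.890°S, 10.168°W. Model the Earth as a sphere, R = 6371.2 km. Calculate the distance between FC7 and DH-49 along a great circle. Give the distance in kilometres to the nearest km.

4031 km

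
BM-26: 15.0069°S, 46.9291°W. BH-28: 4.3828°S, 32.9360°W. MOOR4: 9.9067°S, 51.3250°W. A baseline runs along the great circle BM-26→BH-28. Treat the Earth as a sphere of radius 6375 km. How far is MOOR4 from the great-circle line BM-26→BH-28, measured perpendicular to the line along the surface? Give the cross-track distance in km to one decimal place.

739.4 km

δ₁₃ = central angle BM-26→MOOR4 = 0.116327 rad  (haversine)
θ₁₃ = bearing BM-26→MOOR4 = 319.417°,  θ₁₂ = bearing BM-26→BH-28 = 53.762°
dₓₜ = R·arcsin(sin δ₁₃ · sin(θ₁₃ − θ₁₂)) = 6375·arcsin(0.11606·sin(265.656°)) = -739.441 km
|dₓₜ| = 739.441 km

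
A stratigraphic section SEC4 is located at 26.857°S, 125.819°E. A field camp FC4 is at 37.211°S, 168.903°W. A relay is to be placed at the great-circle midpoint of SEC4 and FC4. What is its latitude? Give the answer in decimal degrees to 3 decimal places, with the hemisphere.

36.595°S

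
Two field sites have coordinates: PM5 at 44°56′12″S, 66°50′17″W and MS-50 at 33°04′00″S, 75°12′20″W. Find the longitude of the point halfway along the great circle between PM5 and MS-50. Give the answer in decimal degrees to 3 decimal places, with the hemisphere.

71.375°W

PM5: φ = -44.93667°, λ = -66.83806°
MS-50: φ = -33.06667°, λ = -75.20556°
Bx = cos φ₂ cos Δλ = 0.829115,  By = cos φ₂ sin Δλ = -0.121953
φₘ = atan2(sin φ₁ + sin φ₂, √((cos φ₁ + Bx)² + By²)) = -39.07593°
λₘ = λ₁ + atan2(By, cos φ₁ + Bx) = -71.37465°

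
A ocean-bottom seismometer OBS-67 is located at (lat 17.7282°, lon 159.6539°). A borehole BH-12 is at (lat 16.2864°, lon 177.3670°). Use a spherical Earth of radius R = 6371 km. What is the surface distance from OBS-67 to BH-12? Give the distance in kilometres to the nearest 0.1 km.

1889.6 km

Δφ = -1.4418°,  Δλ = 17.7131°
a = sin²(Δφ/2) + cos φ₁ cos φ₂ sin²(Δλ/2) = 0.021831
c = 2·arcsin(√a) = 0.296590 rad = 16.9933°
d = R·c = 6371 × 0.296590 = 1889.6 km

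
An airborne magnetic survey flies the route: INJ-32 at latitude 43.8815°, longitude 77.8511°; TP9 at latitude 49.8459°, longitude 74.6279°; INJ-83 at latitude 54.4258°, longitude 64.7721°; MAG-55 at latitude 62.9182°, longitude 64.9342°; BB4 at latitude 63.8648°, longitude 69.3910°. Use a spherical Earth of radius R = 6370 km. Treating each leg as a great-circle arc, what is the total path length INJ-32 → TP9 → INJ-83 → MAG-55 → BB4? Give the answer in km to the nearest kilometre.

2739 km

INJ-32→TP9: c = 0.110950 rad, d = 706.75 km
TP9→INJ-83: c = 0.132229 rad, d = 842.30 km
INJ-83→MAG-55: c = 0.148228 rad, d = 944.21 km
MAG-55→BB4: c = 0.038547 rad, d = 245.55 km
Total = 706.75 + 842.30 + 944.21 + 245.55 = 2738.81 km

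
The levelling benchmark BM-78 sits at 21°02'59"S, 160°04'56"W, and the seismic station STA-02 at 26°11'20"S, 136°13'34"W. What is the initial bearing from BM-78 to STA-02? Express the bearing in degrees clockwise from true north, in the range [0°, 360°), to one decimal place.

BM-78: φ = -21.04972°, λ = -160.08222°
STA-02: φ = -26.18889°, λ = -136.22611°
Δλ = 23.8561°
y = sin Δλ · cos φ₂ = 0.362923
x = cos φ₁ sin φ₂ − sin φ₁ cos φ₂ cos Δλ = -0.117112
θ = atan2(y, x) = 107.8844° → 107.8844° (mod 360°)

107.9°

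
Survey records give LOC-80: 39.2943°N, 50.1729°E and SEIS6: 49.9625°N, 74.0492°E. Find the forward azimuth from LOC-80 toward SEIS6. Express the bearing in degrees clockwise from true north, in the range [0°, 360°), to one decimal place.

Δλ = 23.8763°
y = sin Δλ · cos φ₂ = 0.260380
x = cos φ₁ sin φ₂ − sin φ₁ cos φ₂ cos Δλ = 0.219986
θ = atan2(y, x) = 49.8067° → 49.8067° (mod 360°)

49.8°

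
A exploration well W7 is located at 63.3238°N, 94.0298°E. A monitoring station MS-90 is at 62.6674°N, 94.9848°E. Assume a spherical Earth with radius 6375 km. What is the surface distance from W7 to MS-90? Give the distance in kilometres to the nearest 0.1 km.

Δφ = -0.6564°,  Δλ = 0.9550°
a = sin²(Δφ/2) + cos φ₁ cos φ₂ sin²(Δλ/2) = 0.000047
c = 2·arcsin(√a) = 0.013730 rad = 0.7867°
d = R·c = 6375 × 0.013730 = 87.5 km

87.5 km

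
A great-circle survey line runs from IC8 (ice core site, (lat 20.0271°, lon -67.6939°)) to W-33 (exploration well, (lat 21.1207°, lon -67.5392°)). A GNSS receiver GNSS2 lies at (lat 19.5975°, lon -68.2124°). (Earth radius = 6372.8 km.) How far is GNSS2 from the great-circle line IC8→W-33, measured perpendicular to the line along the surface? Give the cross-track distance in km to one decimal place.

47.6 km

δ₁₃ = central angle IC8→GNSS2 = 0.011345 rad  (haversine)
θ₁₃ = bearing IC8→GNSS2 = 228.719°,  θ₁₂ = bearing IC8→W-33 = 7.517°
dₓₜ = R·arcsin(sin δ₁₃ · sin(θ₁₃ − θ₁₂)) = 6372.8·arcsin(0.01134·sin(221.202°)) = -47.623 km
|dₓₜ| = 47.623 km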